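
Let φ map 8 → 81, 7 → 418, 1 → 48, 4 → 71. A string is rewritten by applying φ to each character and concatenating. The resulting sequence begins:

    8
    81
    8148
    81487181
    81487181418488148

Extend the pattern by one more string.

81487181418488148714881718181487181

Applying the rule to each of the 17 symbols of 81487181418488148 gives the pieces 81 48 71 81 418 48 81 48 71 48 81 71 81 81 48 71 81, which concatenate to the answer.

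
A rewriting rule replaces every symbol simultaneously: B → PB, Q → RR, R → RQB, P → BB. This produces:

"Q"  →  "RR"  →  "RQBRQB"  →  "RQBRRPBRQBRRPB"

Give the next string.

Rewriting the 14 symbols of RQBRRPBRQBRRPB one by one yields RQB RR PB RQB RQB BB PB RQB RR PB RQB RQB BB PB; concatenated:

RQBRRPBRQBRQBBBPBRQBRRPBRQBRQBBBPB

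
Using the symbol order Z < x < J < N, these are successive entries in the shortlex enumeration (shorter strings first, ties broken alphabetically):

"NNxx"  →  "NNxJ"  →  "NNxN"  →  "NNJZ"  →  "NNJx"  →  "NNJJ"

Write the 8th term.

NNNZ

Stepping forward 2 times from NNJJ: NNJJ → NNJN, then the target.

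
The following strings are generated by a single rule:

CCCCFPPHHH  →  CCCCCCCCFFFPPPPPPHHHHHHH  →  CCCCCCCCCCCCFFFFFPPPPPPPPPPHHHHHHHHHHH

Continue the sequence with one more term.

The n-th term is 4n C's then 2n-1 F's then 4n-2 P's then 4n-1 H's (n = 1, 2, …).
For the next term, n = 4, so the run lengths are 16, 7, 14, 15.

CCCCCCCCCCCCCCCCFFFFFFFPPPPPPPPPPPPPPHHHHHHHHHHHHHHH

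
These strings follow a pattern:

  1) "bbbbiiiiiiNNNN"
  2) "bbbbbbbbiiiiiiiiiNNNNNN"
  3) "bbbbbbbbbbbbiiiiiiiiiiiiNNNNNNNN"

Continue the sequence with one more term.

bbbbbbbbbbbbbbbbiiiiiiiiiiiiiiiNNNNNNNNNN

The n-th term is 4n b's then 3n+3 i's then 2n+2 N's (n = 1, 2, …).
Setting n = 4 gives 16, 15, 10 characters in each block.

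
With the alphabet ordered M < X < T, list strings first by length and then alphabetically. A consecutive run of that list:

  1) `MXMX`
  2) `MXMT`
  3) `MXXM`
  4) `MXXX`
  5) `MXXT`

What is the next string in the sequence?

The successor of MXXT increments the rightmost position that isn't already T and resets every position after it to M.

MXTM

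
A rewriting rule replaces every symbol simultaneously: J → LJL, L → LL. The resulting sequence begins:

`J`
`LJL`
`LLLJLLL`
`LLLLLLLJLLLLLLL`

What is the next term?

Replace each of the 15 characters of LLLLLLLJLLLLLLL in place — LL LL LL LL LL LL LL LJL LL LL LL LL LL LL LL — and concatenate.

LLLLLLLLLLLLLLLJLLLLLLLLLLLLLLL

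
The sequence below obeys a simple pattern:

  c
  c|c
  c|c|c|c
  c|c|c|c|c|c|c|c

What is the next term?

Each string is two copies of the previous one joined by '|'.
Doubling c|c|c|c|c|c|c|c with '|' between the halves:

c|c|c|c|c|c|c|c|c|c|c|c|c|c|c|c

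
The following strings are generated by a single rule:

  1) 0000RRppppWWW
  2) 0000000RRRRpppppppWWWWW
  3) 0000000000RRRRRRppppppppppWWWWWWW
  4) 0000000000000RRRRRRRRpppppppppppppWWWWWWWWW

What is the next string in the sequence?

0000000000000000RRRRRRRRRRppppppppppppppppWWWWWWWWWWW

Term n consists of 3n+1 0's, followed by 2n R's, followed by 3n+1 p's, followed by 2n+1 W's (n = 1, 2, …).
For the next term, n = 5, so the run lengths are 16, 10, 16, 11.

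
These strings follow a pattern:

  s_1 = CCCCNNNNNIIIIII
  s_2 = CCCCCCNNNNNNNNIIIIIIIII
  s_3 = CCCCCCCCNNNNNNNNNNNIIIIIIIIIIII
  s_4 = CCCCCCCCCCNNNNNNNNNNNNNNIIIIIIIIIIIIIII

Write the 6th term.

Reading off run lengths: C runs 4, 6, 8, 10; N runs 5, 8, 11, 14; I runs 6, 9, 12, 15 — each is linear in n, where the shown terms are n = 2, 3, 4, 5.
For term 6, n = 7, so the run lengths are 14, 20, 21.

CCCCCCCCCCCCCCNNNNNNNNNNNNNNNNNNNNIIIIIIIIIIIIIIIIIIIII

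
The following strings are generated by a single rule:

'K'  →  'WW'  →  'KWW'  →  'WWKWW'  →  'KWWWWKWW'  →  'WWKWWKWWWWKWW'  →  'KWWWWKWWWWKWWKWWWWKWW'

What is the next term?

WWKWWKWWWWKWWKWWWWKWWWWKWWKWWWWKWW

This is a Fibonacci-style word recurrence s(k) = s(k−2)·s(k−1): e.g. K·WW = KWW.
Continuing: WWKWWKWWWWKWW · KWWWWKWWWWKWWKWWWWKWW gives term 8.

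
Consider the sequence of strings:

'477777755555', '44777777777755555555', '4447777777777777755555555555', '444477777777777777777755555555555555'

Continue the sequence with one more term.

44444777777777777777777777755555555555555555

Reading off run lengths: 4 runs 1, 2, 3, 4; 7 runs 6, 10, 14, 18; 5 runs 5, 8, 11, 14 — each is linear in n (n = 1, 2, …).
At n = 5 the blocks have lengths 5, 22, 17.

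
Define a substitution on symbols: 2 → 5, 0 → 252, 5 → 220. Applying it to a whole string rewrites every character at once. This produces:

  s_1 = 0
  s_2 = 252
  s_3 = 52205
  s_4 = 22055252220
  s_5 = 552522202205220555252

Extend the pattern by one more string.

Replace each of the 21 characters of 552522202205220555252 in place — 220 220 5 220 5 5 5 252 5 5 252 220 5 5 252 220 220 220 5 220 5 — and concatenate.

2202205220555252552522205525222022022052205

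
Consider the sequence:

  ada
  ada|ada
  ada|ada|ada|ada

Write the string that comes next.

Every step duplicates the string with '|' between the halves.
Doubling ada|ada|ada|ada with '|' between the halves:

ada|ada|ada|ada|ada|ada|ada|ada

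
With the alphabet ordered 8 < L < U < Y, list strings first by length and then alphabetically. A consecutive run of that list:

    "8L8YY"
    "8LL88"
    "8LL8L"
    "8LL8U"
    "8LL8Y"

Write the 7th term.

Advancing 2 positions from 8LL8Y through 8LL8Y → 8LLL8 reaches term 7.

8LLLL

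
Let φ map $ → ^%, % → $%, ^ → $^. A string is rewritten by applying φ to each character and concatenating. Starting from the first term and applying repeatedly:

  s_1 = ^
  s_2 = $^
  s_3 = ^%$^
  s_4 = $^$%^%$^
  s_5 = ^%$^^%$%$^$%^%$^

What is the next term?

$^$%^%$^$^$%^%$%^%$^^%$%$^$%^%$^

Applying the rule to each of the 16 symbols of ^%$^^%$%$^$%^%$^ gives the pieces $^ $% ^% $^ $^ $% ^% $% ^% $^ ^% $% $^ $% ^% $^, which concatenate to the answer.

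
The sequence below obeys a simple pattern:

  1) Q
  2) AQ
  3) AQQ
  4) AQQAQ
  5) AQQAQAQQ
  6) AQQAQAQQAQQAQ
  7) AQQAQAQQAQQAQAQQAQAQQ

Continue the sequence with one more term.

AQQAQAQQAQQAQAQQAQAQQAQQAQAQQAQQAQ

Each term (from the third on) is the previous term followed by the one before it: term 3 = AQ·Q = AQQ.
Continuing: AQQAQAQQAQQAQAQQAQAQQ · AQQAQAQQAQQAQ gives term 8.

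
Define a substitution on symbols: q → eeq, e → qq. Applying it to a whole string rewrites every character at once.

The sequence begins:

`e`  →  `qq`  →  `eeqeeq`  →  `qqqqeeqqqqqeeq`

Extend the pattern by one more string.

Rewriting the 14 symbols of qqqqeeqqqqqeeq one by one yields eeq eeq eeq eeq qq qq eeq eeq eeq eeq eeq qq qq eeq; concatenated:

eeqeeqeeqeeqqqqqeeqeeqeeqeeqeeqqqqqeeq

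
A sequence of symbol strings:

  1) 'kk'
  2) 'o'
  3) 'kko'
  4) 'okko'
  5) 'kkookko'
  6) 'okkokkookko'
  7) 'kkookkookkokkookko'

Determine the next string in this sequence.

okkokkookkokkookkookkokkookko

This is a Fibonacci-style word recurrence s(k) = s(k−2)·s(k−1): e.g. kk·o = kko.
The next term joins okkokkookko and kkookkookkokkookko.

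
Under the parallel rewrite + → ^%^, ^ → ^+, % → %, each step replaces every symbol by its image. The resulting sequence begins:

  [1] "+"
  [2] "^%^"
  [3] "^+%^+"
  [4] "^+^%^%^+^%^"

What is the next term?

^+^%^^+%^+%^+^%^^+%^+

Rewriting each symbol of ^+^%^%^+^%^: ^→^+, +→^%^, ^→^+, %→%, ^→^+, %→%, ^→^+, +→^%^, ^→^+, %→%, ^→^+, which concatenates to ^+ ^%^ ^+ % ^+ % ^+ ^%^ ^+ % ^+.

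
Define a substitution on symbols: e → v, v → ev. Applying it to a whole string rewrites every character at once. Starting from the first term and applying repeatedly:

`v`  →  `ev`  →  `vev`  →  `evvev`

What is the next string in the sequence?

vevevvev

Rewriting each symbol of evvev: e→v, v→ev, v→ev, e→v, v→ev, which concatenates to v ev ev v ev.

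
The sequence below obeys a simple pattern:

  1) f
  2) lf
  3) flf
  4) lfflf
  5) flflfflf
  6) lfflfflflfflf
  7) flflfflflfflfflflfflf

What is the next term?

lfflfflflfflfflflfflflfflfflflfflf

This is a Fibonacci-style word recurrence s(k) = s(k−2)·s(k−1): e.g. f·lf = flf.
So term 8 is lfflfflflfflf·flflfflflfflfflflfflf.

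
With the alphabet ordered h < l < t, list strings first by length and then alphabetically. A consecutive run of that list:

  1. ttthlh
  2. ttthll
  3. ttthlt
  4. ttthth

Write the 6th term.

ttthtt

Continuing the enumeration 2 steps past ttthth: ttthth → ttthtl → (answer).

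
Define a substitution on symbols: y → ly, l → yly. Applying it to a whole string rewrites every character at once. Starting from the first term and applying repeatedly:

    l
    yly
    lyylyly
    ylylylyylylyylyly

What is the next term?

Rewriting the 17 symbols of ylylylyylylyylyly one by one yields ly yly ly yly ly yly ly ly yly ly yly ly ly yly ly yly ly; concatenated:

lyylylyylylyylylylyylylyylylylyylylyylyly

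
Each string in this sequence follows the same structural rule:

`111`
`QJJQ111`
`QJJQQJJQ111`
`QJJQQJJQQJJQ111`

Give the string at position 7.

QJJQQJJQQJJQQJJQQJJQQJJQ111

The strings grow by a fixed prefix QJJQ each time.
From QJJQQJJQQJJQ111, 3 further steps: QJJQQJJQQJJQ111 → QJJQQJJQQJJQQJJQ111 → QJJQQJJQQJJQQJJQQJJQ111 → (answer).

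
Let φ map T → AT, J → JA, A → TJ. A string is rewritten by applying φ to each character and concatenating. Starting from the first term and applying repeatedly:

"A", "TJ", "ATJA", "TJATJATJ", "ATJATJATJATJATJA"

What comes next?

Rewriting the 16 symbols of ATJATJATJATJATJA one by one yields TJ AT JA TJ AT JA TJ AT JA TJ AT JA TJ AT JA TJ; concatenated:

TJATJATJATJATJATJATJATJATJATJATJ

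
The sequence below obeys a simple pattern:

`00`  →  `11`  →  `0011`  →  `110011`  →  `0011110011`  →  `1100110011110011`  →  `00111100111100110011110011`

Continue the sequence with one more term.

This is a Fibonacci-style word recurrence s(k) = s(k−2)·s(k−1): e.g. 00·11 = 0011.
So term 8 is 1100110011110011·00111100111100110011110011.

110011001111001100111100111100110011110011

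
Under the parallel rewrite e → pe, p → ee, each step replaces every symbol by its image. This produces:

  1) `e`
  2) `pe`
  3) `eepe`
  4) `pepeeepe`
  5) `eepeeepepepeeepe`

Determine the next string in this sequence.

Applying the rule to each of the 16 symbols of eepeeepepepeeepe gives the pieces pe pe ee pe pe pe ee pe ee pe ee pe pe pe ee pe, which concatenate to the answer.

pepeeepepepeeepeeepeeepepepeeepe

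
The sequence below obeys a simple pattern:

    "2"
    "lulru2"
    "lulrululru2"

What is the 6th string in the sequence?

lulrululrululrululrululru2

Each term is the previous one with lulru prepended.
From lulrululru2, 3 further steps: lulrululru2 → lulrululrululru2 → lulrululrululrululru2 → (answer).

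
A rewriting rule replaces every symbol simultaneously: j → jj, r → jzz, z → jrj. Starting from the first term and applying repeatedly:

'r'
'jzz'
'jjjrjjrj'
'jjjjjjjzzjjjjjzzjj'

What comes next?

jjjjjjjjjjjjjjjrjjrjjjjjjjjjjjjrjjrjjjjj

Replace each of the 18 characters of jjjjjjjzzjjjjjzzjj in place — jj jj jj jj jj jj jj jrj jrj jj jj jj jj jj jrj jrj jj jj — and concatenate.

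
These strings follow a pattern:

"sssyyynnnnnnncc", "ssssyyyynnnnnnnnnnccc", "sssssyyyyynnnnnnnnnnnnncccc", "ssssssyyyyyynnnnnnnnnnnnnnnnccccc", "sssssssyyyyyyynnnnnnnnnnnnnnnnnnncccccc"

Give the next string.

Term n consists of n+1 s's, followed by n+1 y's, followed by 3n+1 n's, followed by n c's, where the shown terms are n = 2, 3, 4, 5, 6.
For the next term, n = 7, so the run lengths are 8, 8, 22, 7.

ssssssssyyyyyyyynnnnnnnnnnnnnnnnnnnnnnccccccc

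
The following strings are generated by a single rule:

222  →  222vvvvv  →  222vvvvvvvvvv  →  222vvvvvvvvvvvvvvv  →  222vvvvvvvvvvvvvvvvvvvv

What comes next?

222vvvvvvvvvvvvvvvvvvvvvvvvv

Each term is the previous one with vvvvv appended.
One more step from 222vvvvvvvvvvvvvvvvvvvv gives the answer.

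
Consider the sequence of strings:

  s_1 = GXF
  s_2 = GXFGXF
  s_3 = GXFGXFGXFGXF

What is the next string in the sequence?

Each string is two copies of the previous one concatenated.
So the next term is two copies of GXFGXFGXFGXF.

GXFGXFGXFGXFGXFGXFGXFGXF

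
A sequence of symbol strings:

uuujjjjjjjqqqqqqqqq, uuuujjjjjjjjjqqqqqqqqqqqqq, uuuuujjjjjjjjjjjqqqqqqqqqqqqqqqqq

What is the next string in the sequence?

Each string has the form u^{n+1} j^{2n+3} q^{4n+1}, where the shown terms are n = 2, 3, 4.
For the next term, n = 5, so the run lengths are 6, 13, 21.

uuuuuujjjjjjjjjjjjjqqqqqqqqqqqqqqqqqqqqq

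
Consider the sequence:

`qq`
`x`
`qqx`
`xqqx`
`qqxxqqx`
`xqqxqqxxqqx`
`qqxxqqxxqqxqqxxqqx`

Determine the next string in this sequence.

Each term (from the third on) is the two preceding terms concatenated in order: term 3 = qq·x = qqx.
So term 8 is xqqxqqxxqqx·qqxxqqxxqqxqqxxqqx.

xqqxqqxxqqxqqxxqqxxqqxqqxxqqx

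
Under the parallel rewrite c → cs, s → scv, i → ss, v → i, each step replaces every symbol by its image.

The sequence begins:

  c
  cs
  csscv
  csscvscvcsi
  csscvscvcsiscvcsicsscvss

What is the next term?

Rewriting the 24 symbols of csscvscvcsiscvcsicsscvss one by one yields cs scv scv cs i scv cs i cs scv ss scv cs i cs scv ss cs scv scv cs i scv scv; concatenated:

csscvscvcsiscvcsicsscvssscvcsicsscvsscsscvscvcsiscvscv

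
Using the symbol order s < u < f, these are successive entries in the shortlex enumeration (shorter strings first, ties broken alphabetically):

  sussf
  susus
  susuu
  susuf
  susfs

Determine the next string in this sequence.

susfu

Find the rightmost character of susfs below f, bump it to the next letter, and reset everything to its right to s.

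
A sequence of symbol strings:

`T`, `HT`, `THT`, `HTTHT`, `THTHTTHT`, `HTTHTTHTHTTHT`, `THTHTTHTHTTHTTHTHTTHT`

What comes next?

HTTHTTHTHTTHTTHTHTTHTHTTHTTHTHTTHT

Each term (from the third on) is the two preceding terms concatenated in order: term 3 = T·HT = THT.
Continuing: HTTHTTHTHTTHT · THTHTTHTHTTHTTHTHTTHT gives term 8.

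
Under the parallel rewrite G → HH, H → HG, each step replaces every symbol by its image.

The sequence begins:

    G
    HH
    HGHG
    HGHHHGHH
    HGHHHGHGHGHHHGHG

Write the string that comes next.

Replace each of the 16 characters of HGHHHGHGHGHHHGHG in place — HG HH HG HG HG HH HG HH HG HH HG HG HG HH HG HH — and concatenate.

HGHHHGHGHGHHHGHHHGHHHGHGHGHHHGHH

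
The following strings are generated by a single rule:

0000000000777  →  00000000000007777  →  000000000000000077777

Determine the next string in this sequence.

Reading off run lengths: 0 runs 10, 13, 16; 7 runs 3, 4, 5 — each is linear in n, where the shown terms are n = 3, 4, 5.
At n = 6 the blocks have lengths 19, 6.

0000000000000000000777777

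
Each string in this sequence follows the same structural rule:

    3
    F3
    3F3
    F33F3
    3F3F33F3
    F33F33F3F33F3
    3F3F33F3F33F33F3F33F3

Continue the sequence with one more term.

F33F33F3F33F33F3F33F3F33F33F3F33F3

Each term (from the third on) is the two preceding terms concatenated in order: term 3 = 3·F3 = 3F3.
The next term joins F33F33F3F33F3 and 3F3F33F3F33F33F3F33F3.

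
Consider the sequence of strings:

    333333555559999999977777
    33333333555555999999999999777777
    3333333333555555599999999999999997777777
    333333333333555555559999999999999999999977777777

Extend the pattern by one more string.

33333333333333555555555999999999999999999999999777777777

Reading off run lengths: 3 runs 6, 8, 10, 12; 5 runs 5, 6, 7, 8; 9 runs 8, 12, 16, 20; 7 runs 5, 6, 7, 8 — each is linear in n, where the shown terms are n = 2, 3, 4, 5.
Setting n = 6 gives 14, 9, 24, 9 characters in each block.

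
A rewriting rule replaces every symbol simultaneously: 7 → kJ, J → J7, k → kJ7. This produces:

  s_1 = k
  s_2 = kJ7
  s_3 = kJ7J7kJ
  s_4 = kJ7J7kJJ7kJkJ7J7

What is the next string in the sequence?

φ(kJ7J7kJJ7kJkJ7J7) expands symbol-by-symbol to kJ7 J7 kJ J7 kJ kJ7 J7 J7 kJ kJ7 J7 kJ7 J7 kJ J7 kJ; joining the 16 pieces gives the next term.

kJ7J7kJJ7kJkJ7J7J7kJkJ7J7kJ7J7kJJ7kJ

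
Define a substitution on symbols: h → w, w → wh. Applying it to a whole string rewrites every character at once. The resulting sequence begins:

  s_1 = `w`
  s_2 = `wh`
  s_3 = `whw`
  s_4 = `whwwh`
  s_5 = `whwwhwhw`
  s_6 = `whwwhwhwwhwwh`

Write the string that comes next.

whwwhwhwwhwwhwhwwhwhw

Replace each of the 13 characters of whwwhwhwwhwwh in place — wh w wh wh w wh w wh wh w wh wh w — and concatenate.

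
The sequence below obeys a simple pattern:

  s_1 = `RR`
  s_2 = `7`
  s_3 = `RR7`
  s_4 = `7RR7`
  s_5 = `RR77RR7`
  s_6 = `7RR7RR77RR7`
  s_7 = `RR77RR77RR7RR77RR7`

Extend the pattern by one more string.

This is a Fibonacci-style word recurrence s(k) = s(k−2)·s(k−1): e.g. RR·7 = RR7.
The next term joins 7RR7RR77RR7 and RR77RR77RR7RR77RR7.

7RR7RR77RR7RR77RR77RR7RR77RR7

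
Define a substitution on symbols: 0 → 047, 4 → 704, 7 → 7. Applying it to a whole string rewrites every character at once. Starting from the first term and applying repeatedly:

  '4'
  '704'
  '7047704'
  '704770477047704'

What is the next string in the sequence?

7047704770477047704770477047704

φ(704770477047704) expands symbol-by-symbol to 7 047 704 7 7 047 704 7 7 047 704 7 7 047 704; joining the 15 pieces gives the next term.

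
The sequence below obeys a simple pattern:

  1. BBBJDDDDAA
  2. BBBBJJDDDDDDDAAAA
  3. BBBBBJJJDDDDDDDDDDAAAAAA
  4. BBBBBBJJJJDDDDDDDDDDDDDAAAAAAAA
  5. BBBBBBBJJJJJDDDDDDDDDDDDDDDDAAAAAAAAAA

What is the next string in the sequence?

Term n consists of n+1 B's, followed by n-1 J's, followed by 3n-2 D's, followed by 2n-2 A's, where the shown terms are n = 2, 3, 4, 5, 6.
Setting n = 7 gives 8, 6, 19, 12 characters in each block.

BBBBBBBBJJJJJJDDDDDDDDDDDDDDDDDDDAAAAAAAAAAAA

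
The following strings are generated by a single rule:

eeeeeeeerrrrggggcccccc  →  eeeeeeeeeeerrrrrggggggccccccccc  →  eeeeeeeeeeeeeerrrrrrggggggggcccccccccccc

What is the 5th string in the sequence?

Term n consists of 3n+2 e's, followed by n+2 r's, followed by 2n g's, followed by 3n c's, where the shown terms are n = 2, 3, 4.
For term 5, n = 6, so the run lengths are 20, 8, 12, 18.

eeeeeeeeeeeeeeeeeeeerrrrrrrrggggggggggggcccccccccccccccccc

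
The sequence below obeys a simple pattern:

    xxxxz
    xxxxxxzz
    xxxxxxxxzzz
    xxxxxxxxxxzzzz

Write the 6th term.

xxxxxxxxxxxxxxzzzzzz

Reading off run lengths: x runs 4, 6, 8, 10; z runs 1, 2, 3, 4 — each is linear in n (n = 1, 2, …).
For term 6, n = 6, so the run lengths are 14, 6.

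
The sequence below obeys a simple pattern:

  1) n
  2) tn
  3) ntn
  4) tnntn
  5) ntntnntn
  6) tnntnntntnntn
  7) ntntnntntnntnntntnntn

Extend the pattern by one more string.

From term 3 onward, concatenate the second-to-last term with the last: n·tn = ntn, tn·ntn = tnntn, …
So term 8 is tnntnntntnntn·ntntnntntnntnntntnntn.

tnntnntntnntnntntnntntnntnntntnntn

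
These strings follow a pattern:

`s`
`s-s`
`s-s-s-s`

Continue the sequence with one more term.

Every step duplicates the string with '-' between the halves.
Doubling s-s-s-s with '-' between the halves:

s-s-s-s-s-s-s-s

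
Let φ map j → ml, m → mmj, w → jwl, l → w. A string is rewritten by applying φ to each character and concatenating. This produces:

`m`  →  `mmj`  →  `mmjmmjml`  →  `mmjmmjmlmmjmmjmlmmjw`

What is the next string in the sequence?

Replace each of the 20 characters of mmjmmjmlmmjmmjmlmmjw in place — mmj mmj ml mmj mmj ml mmj w mmj mmj ml mmj mmj ml mmj w mmj mmj ml jwl — and concatenate.

mmjmmjmlmmjmmjmlmmjwmmjmmjmlmmjmmjmlmmjwmmjmmjmljwl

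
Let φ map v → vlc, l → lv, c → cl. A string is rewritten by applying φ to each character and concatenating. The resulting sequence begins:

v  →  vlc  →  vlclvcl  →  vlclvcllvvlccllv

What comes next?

vlclvcllvvlccllvlvvlcvlclvclcllvlvvlc

Applying the rule to each of the 16 symbols of vlclvcllvvlccllv gives the pieces vlc lv cl lv vlc cl lv lv vlc vlc lv cl cl lv lv vlc, which concatenate to the answer.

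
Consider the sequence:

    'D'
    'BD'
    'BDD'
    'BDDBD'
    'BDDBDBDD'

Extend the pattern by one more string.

From term 3 onward, concatenate the last term with the second-to-last: BD·D = BDD, BDD·BD = BDDBD, …
Continuing: BDDBDBDD · BDDBD gives term 6.

BDDBDBDDBDDBD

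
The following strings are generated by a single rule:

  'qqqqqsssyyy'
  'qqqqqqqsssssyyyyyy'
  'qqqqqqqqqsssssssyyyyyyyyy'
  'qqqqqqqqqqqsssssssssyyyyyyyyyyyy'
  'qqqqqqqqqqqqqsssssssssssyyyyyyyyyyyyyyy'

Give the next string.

The n-th term is 2n+3 q's then 2n+1 s's then 3n y's (n = 1, 2, …).
For the next term, n = 6, so the run lengths are 15, 13, 18.

qqqqqqqqqqqqqqqsssssssssssssyyyyyyyyyyyyyyyyyy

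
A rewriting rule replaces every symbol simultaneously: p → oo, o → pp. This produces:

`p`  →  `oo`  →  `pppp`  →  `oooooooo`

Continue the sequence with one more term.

Rewriting each symbol of oooooooo: o→pp, o→pp, o→pp, o→pp, o→pp, o→pp, o→pp, o→pp, which concatenates to pp pp pp pp pp pp pp pp.

pppppppppppppppp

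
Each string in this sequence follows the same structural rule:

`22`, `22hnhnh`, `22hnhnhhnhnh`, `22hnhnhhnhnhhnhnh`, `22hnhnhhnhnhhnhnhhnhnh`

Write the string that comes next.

Each term is the previous one with hnhnh appended.
So the next term is 22hnhnhhnhnhhnhnhhnhnh·hnhnh.

22hnhnhhnhnhhnhnhhnhnhhnhnh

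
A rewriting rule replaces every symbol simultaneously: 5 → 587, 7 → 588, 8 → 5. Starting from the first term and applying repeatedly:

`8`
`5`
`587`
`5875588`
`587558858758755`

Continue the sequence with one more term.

φ(587558858758755) expands symbol-by-symbol to 587 5 588 587 587 5 5 587 5 588 587 5 588 587 587; joining the 15 pieces gives the next term.

58755885875875558755885875588587587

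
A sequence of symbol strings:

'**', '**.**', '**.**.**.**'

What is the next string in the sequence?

**.**.**.**.**.**.**.**

Every step duplicates the string with '.' between the halves.
One more doubling of **.**.**.** gives the answer.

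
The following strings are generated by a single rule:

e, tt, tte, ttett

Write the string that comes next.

ttetttte

From term 3 onward, concatenate the last term with the second-to-last: tt·e = tte, tte·tt = ttett, …
The next term joins ttett and tte.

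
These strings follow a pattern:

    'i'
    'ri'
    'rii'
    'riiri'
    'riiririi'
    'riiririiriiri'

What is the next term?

Each term (from the third on) is the previous term followed by the one before it: term 3 = ri·i = rii.
The next term joins riiririiriiri and riiririi.

riiririiriiririiririi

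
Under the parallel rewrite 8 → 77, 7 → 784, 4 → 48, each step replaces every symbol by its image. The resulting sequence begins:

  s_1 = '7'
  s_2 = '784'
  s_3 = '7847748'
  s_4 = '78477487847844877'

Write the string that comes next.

78477487847844877784774878477484877784784

Replace each of the 17 characters of 78477487847844877 in place — 784 77 48 784 784 48 77 784 77 48 784 77 48 48 77 784 784 — and concatenate.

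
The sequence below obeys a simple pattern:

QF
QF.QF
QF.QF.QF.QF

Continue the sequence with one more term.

Every step duplicates the string with '.' between the halves.
One more doubling of QF.QF.QF.QF gives the answer.

QF.QF.QF.QF.QF.QF.QF.QF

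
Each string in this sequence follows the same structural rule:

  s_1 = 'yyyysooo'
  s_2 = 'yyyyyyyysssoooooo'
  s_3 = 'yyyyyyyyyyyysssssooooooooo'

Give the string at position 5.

yyyyyyyyyyyyyyyyyyyysssssssssooooooooooooooo

The n-th term is 4n y's then 2n-1 s's then 3n o's (n = 1, 2, …).
At n = 5 the blocks have lengths 20, 9, 15.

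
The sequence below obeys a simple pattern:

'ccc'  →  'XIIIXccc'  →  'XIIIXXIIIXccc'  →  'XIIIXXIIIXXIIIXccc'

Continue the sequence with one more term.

XIIIXXIIIXXIIIXXIIIXccc

Every step adds XIIIX at the front: s(k+1) = XIIIX·s(k).
One more step from XIIIXXIIIXXIIIXccc gives the answer.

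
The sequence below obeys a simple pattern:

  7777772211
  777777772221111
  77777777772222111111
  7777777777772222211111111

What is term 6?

Term n consists of 2n+2 7's, followed by n 2's, followed by 2n-2 1's, where the shown terms are n = 2, 3, 4, 5.
For term 6, n = 7, so the run lengths are 16, 7, 12.

77777777777777772222222111111111111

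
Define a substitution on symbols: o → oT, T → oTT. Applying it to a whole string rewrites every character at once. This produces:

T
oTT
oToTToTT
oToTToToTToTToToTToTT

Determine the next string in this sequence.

oToTToToTToTToToTToToTToTToToTToTToToTToToTToTToToTToTT

Applying the rule to each of the 21 symbols of oToTToToTToTToToTToTT gives the pieces oT oTT oT oTT oTT oT oTT oT oTT oTT oT oTT oTT oT oTT oT oTT oTT oT oTT oTT, which concatenate to the answer.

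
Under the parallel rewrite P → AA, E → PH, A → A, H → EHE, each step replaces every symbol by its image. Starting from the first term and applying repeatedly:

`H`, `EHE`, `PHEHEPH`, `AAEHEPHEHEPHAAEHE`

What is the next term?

AAPHEHEPHAAEHEPHEHEPHAAEHEAAPHEHEPH

φ(AAEHEPHEHEPHAAEHE) expands symbol-by-symbol to A A PH EHE PH AA EHE PH EHE PH AA EHE A A PH EHE PH; joining the 17 pieces gives the next term.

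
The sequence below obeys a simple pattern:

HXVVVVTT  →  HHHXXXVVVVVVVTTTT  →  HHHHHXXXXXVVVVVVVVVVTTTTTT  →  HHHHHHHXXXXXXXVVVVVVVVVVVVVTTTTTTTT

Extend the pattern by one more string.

HHHHHHHHHXXXXXXXXXVVVVVVVVVVVVVVVVTTTTTTTTTT

Reading off run lengths: H runs 1, 3, 5, 7; X runs 1, 3, 5, 7; V runs 4, 7, 10, 13; T runs 2, 4, 6, 8 — each is linear in n (n = 1, 2, …).
Setting n = 5 gives 9, 9, 16, 10 characters in each block.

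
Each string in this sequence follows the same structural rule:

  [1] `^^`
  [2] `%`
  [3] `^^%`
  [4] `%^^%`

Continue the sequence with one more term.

^^%%^^%

Each term (from the third on) is the two preceding terms concatenated in order: term 3 = ^^·% = ^^%.
So term 5 is ^^%·%^^%.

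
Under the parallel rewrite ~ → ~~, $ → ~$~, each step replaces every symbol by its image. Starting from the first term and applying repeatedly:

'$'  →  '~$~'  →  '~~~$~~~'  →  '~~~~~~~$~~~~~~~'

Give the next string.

Rewriting the 15 symbols of ~~~~~~~$~~~~~~~ one by one yields ~~ ~~ ~~ ~~ ~~ ~~ ~~ ~$~ ~~ ~~ ~~ ~~ ~~ ~~ ~~; concatenated:

~~~~~~~~~~~~~~~$~~~~~~~~~~~~~~~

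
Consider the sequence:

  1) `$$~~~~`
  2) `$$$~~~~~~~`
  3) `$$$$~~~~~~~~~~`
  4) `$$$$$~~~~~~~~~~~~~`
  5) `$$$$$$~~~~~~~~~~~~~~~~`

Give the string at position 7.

Term n consists of n+1 $'s, followed by 3n+1 ~'s (n = 1, 2, …).
For term 7, n = 7, so the run lengths are 8, 22.

$$$$$$$$~~~~~~~~~~~~~~~~~~~~~~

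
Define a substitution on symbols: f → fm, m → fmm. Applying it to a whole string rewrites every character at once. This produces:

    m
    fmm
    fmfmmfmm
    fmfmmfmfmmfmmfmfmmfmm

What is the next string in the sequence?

Replace each of the 21 characters of fmfmmfmfmmfmmfmfmmfmm in place — fm fmm fm fmm fmm fm fmm fm fmm fmm fm fmm fmm fm fmm fm fmm fmm fm fmm fmm — and concatenate.

fmfmmfmfmmfmmfmfmmfmfmmfmmfmfmmfmmfmfmmfmfmmfmmfmfmmfmm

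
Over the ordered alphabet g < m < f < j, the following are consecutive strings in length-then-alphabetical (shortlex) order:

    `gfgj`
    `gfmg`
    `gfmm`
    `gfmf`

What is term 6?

Advancing 2 positions from gfmf through gfmf → gfmj reaches term 6.

gffg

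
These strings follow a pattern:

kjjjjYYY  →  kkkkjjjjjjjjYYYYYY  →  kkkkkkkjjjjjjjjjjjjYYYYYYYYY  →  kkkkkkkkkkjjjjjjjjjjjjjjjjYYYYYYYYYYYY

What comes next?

Each string has the form k^{3n-2} j^{4n} Y^{3n} (n = 1, 2, …).
For the next term, n = 5, so the run lengths are 13, 20, 15.

kkkkkkkkkkkkkjjjjjjjjjjjjjjjjjjjjYYYYYYYYYYYYYYY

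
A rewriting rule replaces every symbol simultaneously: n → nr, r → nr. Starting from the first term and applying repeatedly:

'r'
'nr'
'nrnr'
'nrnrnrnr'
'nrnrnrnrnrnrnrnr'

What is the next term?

Replace each of the 16 characters of nrnrnrnrnrnrnrnr in place — nr nr nr nr nr nr nr nr nr nr nr nr nr nr nr nr — and concatenate.

nrnrnrnrnrnrnrnrnrnrnrnrnrnrnrnr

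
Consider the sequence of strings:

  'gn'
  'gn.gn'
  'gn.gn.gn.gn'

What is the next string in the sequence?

gn.gn.gn.gn.gn.gn.gn.gn

s(k+1) = s(k)·.·s(k) — each term doubles the last with '.' between the halves.
So the next term is two copies of gn.gn.gn.gn with '.' between the halves.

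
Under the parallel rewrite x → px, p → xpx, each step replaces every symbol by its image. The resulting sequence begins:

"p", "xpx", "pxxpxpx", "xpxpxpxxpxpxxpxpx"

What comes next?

Rewriting the 17 symbols of xpxpxpxxpxpxxpxpx one by one yields px xpx px xpx px xpx px px xpx px xpx px px xpx px xpx px; concatenated:

pxxpxpxxpxpxxpxpxpxxpxpxxpxpxpxxpxpxxpxpx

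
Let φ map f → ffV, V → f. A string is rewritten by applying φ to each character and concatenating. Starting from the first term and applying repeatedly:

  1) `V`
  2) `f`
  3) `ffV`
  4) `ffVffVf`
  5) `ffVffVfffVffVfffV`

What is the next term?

Replace each of the 17 characters of ffVffVfffVffVfffV in place — ffV ffV f ffV ffV f ffV ffV ffV f ffV ffV f ffV ffV ffV f — and concatenate.

ffVffVfffVffVfffVffVffVfffVffVfffVffVffVf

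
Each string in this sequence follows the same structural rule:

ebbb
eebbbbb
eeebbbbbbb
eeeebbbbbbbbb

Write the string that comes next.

Each string has the form e^{n} b^{2n+1} (n = 1, 2, …).
At n = 5 the blocks have lengths 5, 11.

eeeeebbbbbbbbbbb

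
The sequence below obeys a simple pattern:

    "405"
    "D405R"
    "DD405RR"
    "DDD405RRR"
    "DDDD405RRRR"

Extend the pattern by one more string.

DDDDD405RRRRR

Each term wraps the previous one in D on the left and R on the right.
One more step from DDDD405RRRR gives the answer.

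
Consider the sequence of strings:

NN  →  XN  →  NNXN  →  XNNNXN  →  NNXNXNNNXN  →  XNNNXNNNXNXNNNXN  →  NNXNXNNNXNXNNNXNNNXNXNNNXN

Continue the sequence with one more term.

XNNNXNNNXNXNNNXNNNXNXNNNXNXNNNXNNNXNXNNNXN

From term 3 onward, concatenate the second-to-last term with the last: NN·XN = NNXN, XN·NNXN = XNNNXN, …
So term 8 is XNNNXNNNXNXNNNXN·NNXNXNNNXNXNNNXNNNXNXNNNXN.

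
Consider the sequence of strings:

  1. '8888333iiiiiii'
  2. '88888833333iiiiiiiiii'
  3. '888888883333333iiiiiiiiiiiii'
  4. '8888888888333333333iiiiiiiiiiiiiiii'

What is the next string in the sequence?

88888888888833333333333iiiiiiiiiiiiiiiiiii

Each string has the form 8^{2n} 3^{2n-1} i^{3n+1}, where the shown terms are n = 2, 3, 4, 5.
Setting n = 6 gives 12, 11, 19 characters in each block.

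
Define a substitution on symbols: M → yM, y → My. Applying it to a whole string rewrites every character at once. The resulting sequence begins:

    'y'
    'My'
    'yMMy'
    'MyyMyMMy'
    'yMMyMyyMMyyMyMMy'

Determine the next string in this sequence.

MyyMyMMyyMMyMyyMyMMyMyyMMyyMyMMy

Applying the rule to each of the 16 symbols of yMMyMyyMMyyMyMMy gives the pieces My yM yM My yM My My yM yM My My yM My yM yM My, which concatenate to the answer.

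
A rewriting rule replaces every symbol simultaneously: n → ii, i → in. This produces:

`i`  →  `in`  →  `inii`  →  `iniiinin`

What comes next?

iniiinininiiinii

Expanding iniiinin: i→in, n→ii, i→in, i→in, i→in, n→ii, i→in, n→ii. Concatenated: in ii in in in ii in ii.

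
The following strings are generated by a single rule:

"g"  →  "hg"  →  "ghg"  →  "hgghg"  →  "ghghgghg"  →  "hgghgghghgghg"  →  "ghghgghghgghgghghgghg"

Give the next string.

hgghgghghgghgghghgghghgghgghghgghg

From term 3 onward, concatenate the second-to-last term with the last: g·hg = ghg, hg·ghg = hgghg, …
So term 8 is hgghgghghgghg·ghghgghghgghgghghgghg.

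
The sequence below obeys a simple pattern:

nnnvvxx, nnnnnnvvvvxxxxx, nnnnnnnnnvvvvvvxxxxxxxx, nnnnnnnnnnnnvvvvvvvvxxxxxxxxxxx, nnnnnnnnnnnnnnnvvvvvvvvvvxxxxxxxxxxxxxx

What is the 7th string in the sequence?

nnnnnnnnnnnnnnnnnnnnnvvvvvvvvvvvvvvxxxxxxxxxxxxxxxxxxxx

The n-th term is 3n n's then 2n v's then 3n-1 x's (n = 1, 2, …).
Setting n = 7 gives 21, 14, 20 characters in each block.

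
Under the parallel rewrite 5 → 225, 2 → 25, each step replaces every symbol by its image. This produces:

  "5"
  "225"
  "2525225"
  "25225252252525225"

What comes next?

25225252522525225252522525225252252525225

Replace each of the 17 characters of 25225252252525225 in place — 25 225 25 25 225 25 225 25 25 225 25 225 25 225 25 25 225 — and concatenate.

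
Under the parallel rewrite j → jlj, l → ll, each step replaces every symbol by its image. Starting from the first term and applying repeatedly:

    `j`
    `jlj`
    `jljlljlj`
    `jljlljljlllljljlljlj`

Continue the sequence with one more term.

Rewriting the 20 symbols of jljlljljlllljljlljlj one by one yields jlj ll jlj ll ll jlj ll jlj ll ll ll ll jlj ll jlj ll ll jlj ll jlj; concatenated:

jljlljljlllljljlljljlllllllljljlljljlllljljlljlj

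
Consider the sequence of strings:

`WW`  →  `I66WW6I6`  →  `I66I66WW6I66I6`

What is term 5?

s(k+1) = I66·s(k)·6I6, so each term gains I66 as a prefix and 6I6 as a suffix.
From I66I66WW6I66I6, 2 further steps: I66I66WW6I66I6 → I66I66I66WW6I66I66I6 → (answer).

I66I66I66I66WW6I66I66I66I6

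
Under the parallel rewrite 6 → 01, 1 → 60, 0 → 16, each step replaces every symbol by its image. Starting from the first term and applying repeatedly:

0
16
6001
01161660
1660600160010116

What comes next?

Replace each of the 16 characters of 1660600160010116 in place — 60 01 01 16 01 16 16 60 01 16 16 60 16 60 60 01 — and concatenate.

60010116011616600116166016606001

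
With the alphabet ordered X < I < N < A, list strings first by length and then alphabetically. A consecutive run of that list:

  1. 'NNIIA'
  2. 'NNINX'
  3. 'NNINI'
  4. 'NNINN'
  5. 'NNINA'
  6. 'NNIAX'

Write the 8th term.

NNIAN

Continuing the enumeration 2 steps past NNIAX: NNIAX → NNIAI → (answer).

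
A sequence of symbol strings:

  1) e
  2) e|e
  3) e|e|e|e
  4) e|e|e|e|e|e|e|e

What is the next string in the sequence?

Every step duplicates the string with '|' between the halves.
One more doubling of e|e|e|e|e|e|e|e gives the answer.

e|e|e|e|e|e|e|e|e|e|e|e|e|e|e|e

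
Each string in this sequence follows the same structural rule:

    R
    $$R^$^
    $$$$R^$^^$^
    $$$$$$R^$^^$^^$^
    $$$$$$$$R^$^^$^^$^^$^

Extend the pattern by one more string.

Every step adds $$ to the front and ^$^ to the end of the previous string.
Applying this once more to $$$$$$$$R^$^^$^^$^^$^:

$$$$$$$$$$R^$^^$^^$^^$^^$^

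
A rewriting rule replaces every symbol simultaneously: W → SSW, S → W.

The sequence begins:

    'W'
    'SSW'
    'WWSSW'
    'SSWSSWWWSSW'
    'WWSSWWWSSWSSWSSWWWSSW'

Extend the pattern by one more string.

φ(WWSSWWWSSWSSWSSWWWSSW) expands symbol-by-symbol to SSW SSW W W SSW SSW SSW W W SSW W W SSW W W SSW SSW SSW W W SSW; joining the 21 pieces gives the next term.

SSWSSWWWSSWSSWSSWWWSSWWWSSWWWSSWSSWSSWWWSSW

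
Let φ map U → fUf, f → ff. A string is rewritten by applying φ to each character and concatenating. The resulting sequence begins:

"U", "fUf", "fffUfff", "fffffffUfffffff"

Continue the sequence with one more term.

fffffffffffffffUfffffffffffffff

Replace each of the 15 characters of fffffffUfffffff in place — ff ff ff ff ff ff ff fUf ff ff ff ff ff ff ff — and concatenate.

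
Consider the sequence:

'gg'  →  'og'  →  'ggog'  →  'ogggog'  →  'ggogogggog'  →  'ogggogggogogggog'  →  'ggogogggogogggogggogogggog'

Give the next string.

ogggogggogogggogggogogggogogggogggogogggog

From term 3 onward, concatenate the second-to-last term with the last: gg·og = ggog, og·ggog = ogggog, …
The next term joins ogggogggogogggog and ggogogggogogggogggogogggog.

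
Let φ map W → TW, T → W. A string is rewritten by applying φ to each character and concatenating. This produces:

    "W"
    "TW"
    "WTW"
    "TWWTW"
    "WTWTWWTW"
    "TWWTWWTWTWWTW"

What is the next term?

Rewriting the 13 symbols of TWWTWWTWTWWTW one by one yields W TW TW W TW TW W TW W TW TW W TW; concatenated:

WTWTWWTWTWWTWWTWTWWTW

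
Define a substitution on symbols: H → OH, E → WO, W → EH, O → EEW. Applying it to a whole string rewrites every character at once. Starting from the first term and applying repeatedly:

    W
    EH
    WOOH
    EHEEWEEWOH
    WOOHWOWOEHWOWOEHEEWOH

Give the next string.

EHEEWEEWOHEHEEWEHEEWWOOHEHEEWEHEEWWOOHWOWOEHEEWOH

Replace each of the 21 characters of WOOHWOWOEHWOWOEHEEWOH in place — EH EEW EEW OH EH EEW EH EEW WO OH EH EEW EH EEW WO OH WO WO EH EEW OH — and concatenate.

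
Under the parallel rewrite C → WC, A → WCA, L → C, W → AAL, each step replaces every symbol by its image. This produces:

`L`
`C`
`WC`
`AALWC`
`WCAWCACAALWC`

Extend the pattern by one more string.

AALWCWCAAALWCWCAWCWCAWCACAALWC

Expanding WCAWCACAALWC: W→AAL, C→WC, A→WCA, W→AAL, C→WC, A→WCA, C→WC, A→WCA, A→WCA, L→C, W→AAL, C→WC. Concatenated: AAL WC WCA AAL WC WCA WC WCA WCA C AAL WC.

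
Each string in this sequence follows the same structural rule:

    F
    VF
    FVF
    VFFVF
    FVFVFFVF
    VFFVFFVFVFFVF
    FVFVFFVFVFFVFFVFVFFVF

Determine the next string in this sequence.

VFFVFFVFVFFVFFVFVFFVFVFFVFFVFVFFVF

Each term (from the third on) is the two preceding terms concatenated in order: term 3 = F·VF = FVF.
The next term joins VFFVFFVFVFFVF and FVFVFFVFVFFVFFVFVFFVF.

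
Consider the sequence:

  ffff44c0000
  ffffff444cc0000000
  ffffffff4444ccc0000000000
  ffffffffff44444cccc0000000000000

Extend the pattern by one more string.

The n-th term is 2n+2 f's then n+1 4's then n c's then 3n+1 0's (n = 1, 2, …).
At n = 5 the blocks have lengths 12, 6, 5, 16.

ffffffffffff444444ccccc0000000000000000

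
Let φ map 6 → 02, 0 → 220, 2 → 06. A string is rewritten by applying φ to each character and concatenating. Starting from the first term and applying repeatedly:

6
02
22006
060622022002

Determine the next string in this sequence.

22002220020606220060622022006

Rewriting each symbol of 060622022002: 0→220, 6→02, 0→220, 6→02, 2→06, 2→06, 0→220, 2→06, 2→06, 0→220, 0→220, 2→06, which concatenates to 220 02 220 02 06 06 220 06 06 220 220 06.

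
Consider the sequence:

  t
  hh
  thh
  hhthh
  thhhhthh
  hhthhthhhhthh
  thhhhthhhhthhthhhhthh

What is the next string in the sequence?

hhthhthhhhthhthhhhthhhhthhthhhhthh

From term 3 onward, concatenate the second-to-last term with the last: t·hh = thh, hh·thh = hhthh, …
The next term joins hhthhthhhhthh and thhhhthhhhthhthhhhthh.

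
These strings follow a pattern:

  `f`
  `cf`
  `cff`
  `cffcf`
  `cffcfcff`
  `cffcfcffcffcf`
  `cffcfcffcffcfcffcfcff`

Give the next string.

Each term (from the third on) is the previous term followed by the one before it: term 3 = cf·f = cff.
Continuing: cffcfcffcffcfcffcfcff · cffcfcffcffcf gives term 8.

cffcfcffcffcfcffcfcffcffcfcffcffcf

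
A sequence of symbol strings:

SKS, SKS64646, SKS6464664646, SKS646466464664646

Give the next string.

The strings grow by a fixed suffix 64646 each time.
So the next term is SKS646466464664646·64646.

SKS64646646466464664646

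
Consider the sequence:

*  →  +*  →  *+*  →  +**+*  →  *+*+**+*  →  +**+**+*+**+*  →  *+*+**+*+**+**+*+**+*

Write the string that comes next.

+**+**+*+**+**+*+**+*+**+**+*+**+*

Each term (from the third on) is the two preceding terms concatenated in order: term 3 = *·+* = *+*.
The next term joins +**+**+*+**+* and *+*+**+*+**+**+*+**+*.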